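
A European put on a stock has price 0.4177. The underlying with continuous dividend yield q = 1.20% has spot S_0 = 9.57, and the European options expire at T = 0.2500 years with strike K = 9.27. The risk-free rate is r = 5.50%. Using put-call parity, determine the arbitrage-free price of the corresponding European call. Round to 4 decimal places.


Answer: Call price = 0.8156

Derivation:
Put-call parity: C - P = S_0 * exp(-qT) - K * exp(-rT).
S_0 * exp(-qT) = 9.5700 * 0.99700450 = 9.54133302
K * exp(-rT) = 9.2700 * 0.98634410 = 9.14340980
C = P + S*exp(-qT) - K*exp(-rT)
C = 0.4177 + 9.54133302 - 9.14340980 = 0.8156


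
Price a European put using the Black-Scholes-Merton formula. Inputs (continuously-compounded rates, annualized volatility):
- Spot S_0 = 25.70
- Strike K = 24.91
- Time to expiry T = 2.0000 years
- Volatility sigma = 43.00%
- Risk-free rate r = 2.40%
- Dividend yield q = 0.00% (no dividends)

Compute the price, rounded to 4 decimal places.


Answer: Price = 4.9761

Derivation:
d1 = (ln(S/K) + (r - q + 0.5*sigma^2) * T) / (sigma * sqrt(T)) = 0.43433074
d2 = d1 - sigma * sqrt(T) = -0.17378109
exp(-rT) = 0.95313379; exp(-qT) = 1.00000000
P = K * exp(-rT) * N(-d2) - S_0 * exp(-qT) * N(-d1)
N(-d1) = 0.33202414; N(-d2) = 0.56898125
P = 24.9100 * 0.95313379 * 0.56898125 - 25.7000 * 1.00000000 * 0.33202414 = 4.9761


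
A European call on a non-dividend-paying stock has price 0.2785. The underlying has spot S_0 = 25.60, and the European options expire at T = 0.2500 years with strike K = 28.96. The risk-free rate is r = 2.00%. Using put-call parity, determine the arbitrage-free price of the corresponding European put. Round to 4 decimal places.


Answer: Put price = 3.4941

Derivation:
Put-call parity: C - P = S_0 * exp(-qT) - K * exp(-rT).
S_0 * exp(-qT) = 25.6000 * 1.00000000 = 25.60000000
K * exp(-rT) = 28.9600 * 0.99501248 = 28.81556140
P = C - S*exp(-qT) + K*exp(-rT)
P = 0.2785 - 25.60000000 + 28.81556140 = 3.4941


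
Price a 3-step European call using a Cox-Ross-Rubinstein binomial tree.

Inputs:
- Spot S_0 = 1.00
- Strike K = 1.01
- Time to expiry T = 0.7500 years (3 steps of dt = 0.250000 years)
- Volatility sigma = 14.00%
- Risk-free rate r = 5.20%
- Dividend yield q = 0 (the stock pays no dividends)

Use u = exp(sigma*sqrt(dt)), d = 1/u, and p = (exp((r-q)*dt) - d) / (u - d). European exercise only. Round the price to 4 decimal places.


Answer: Price = V(0,0) = 0.0665

Derivation:
dt = T/N = 0.250000
u = exp(sigma*sqrt(dt)) = 1.072508; d = 1/u = 0.932394
p = (exp((r-q)*dt) - d) / (u - d) = 0.575894
Discount per step: exp(-r*dt) = 0.987084
Stock lattice S(k, i) with i counting down-moves:
  k=0: S(0,0) = 1.0000
  k=1: S(1,0) = 1.0725; S(1,1) = 0.9324
  k=2: S(2,0) = 1.1503; S(2,1) = 1.0000; S(2,2) = 0.8694
  k=3: S(3,0) = 1.2337; S(3,1) = 1.0725; S(3,2) = 0.9324; S(3,3) = 0.8106
Terminal payoffs V(N, i) = max(S_T - K, 0):
  V(3,0) = 0.223678; V(3,1) = 0.062508; V(3,2) = 0.000000; V(3,3) = 0.000000
Backward induction: V(k, i) = exp(-r*dt) * [p * V(k+1, i) + (1-p) * V(k+1, i+1)].
  V(2,0) = exp(-r*dt) * [p*0.223678 + (1-p)*0.062508] = 0.153319
  V(2,1) = exp(-r*dt) * [p*0.062508 + (1-p)*0.000000] = 0.035533
  V(2,2) = exp(-r*dt) * [p*0.000000 + (1-p)*0.000000] = 0.000000
  V(1,0) = exp(-r*dt) * [p*0.153319 + (1-p)*0.035533] = 0.102030
  V(1,1) = exp(-r*dt) * [p*0.035533 + (1-p)*0.000000] = 0.020199
  V(0,0) = exp(-r*dt) * [p*0.102030 + (1-p)*0.020199] = 0.066456


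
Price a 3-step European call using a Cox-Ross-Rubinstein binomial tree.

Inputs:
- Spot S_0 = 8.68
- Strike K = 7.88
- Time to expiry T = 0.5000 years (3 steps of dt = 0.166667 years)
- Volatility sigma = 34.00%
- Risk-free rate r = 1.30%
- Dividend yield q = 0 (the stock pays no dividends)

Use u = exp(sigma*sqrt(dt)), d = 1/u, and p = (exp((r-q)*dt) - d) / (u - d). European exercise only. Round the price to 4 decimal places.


dt = T/N = 0.166667
u = exp(sigma*sqrt(dt)) = 1.148899; d = 1/u = 0.870398
p = (exp((r-q)*dt) - d) / (u - d) = 0.473143
Discount per step: exp(-r*dt) = 0.997836
Stock lattice S(k, i) with i counting down-moves:
  k=0: S(0,0) = 8.6800
  k=1: S(1,0) = 9.9724; S(1,1) = 7.5551
  k=2: S(2,0) = 11.4573; S(2,1) = 8.6800; S(2,2) = 6.5759
  k=3: S(3,0) = 13.1633; S(3,1) = 9.9724; S(3,2) = 7.5551; S(3,3) = 5.7237
Terminal payoffs V(N, i) = max(S_T - K, 0):
  V(3,0) = 5.283328; V(3,1) = 2.092447; V(3,2) = 0.000000; V(3,3) = 0.000000
Backward induction: V(k, i) = exp(-r*dt) * [p * V(k+1, i) + (1-p) * V(k+1, i+1)].
  V(2,0) = exp(-r*dt) * [p*5.283328 + (1-p)*2.092447] = 3.594392
  V(2,1) = exp(-r*dt) * [p*2.092447 + (1-p)*0.000000] = 0.987883
  V(2,2) = exp(-r*dt) * [p*0.000000 + (1-p)*0.000000] = 0.000000
  V(1,0) = exp(-r*dt) * [p*3.594392 + (1-p)*0.987883] = 2.216327
  V(1,1) = exp(-r*dt) * [p*0.987883 + (1-p)*0.000000] = 0.466398
  V(0,0) = exp(-r*dt) * [p*2.216327 + (1-p)*0.466398] = 1.291563

Answer: Price = V(0,0) = 1.2916


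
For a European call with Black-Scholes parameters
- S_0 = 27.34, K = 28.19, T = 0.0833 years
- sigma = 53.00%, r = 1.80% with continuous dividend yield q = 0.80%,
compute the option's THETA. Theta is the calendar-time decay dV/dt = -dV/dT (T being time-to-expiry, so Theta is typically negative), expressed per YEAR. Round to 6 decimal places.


Answer: Theta = -10.038375

Derivation:
d1 = -0.1182213352; d2 = -0.2711885539
phi(d1) = 0.3961641334; exp(-qT) = 0.9993338220; exp(-rT) = 0.9985017235
Theta = -S*exp(-qT)*phi(d1)*sigma/(2*sqrt(T)) - r*K*exp(-rT)*N(d2) + q*S*exp(-qT)*N(d1)
N(d1) = 0.4529461427; N(d2) = 0.3931230080; sqrt(T) = 0.2886173938
Term 1 = -27.3400 * 0.9993338220 * 0.3961641334 * 0.5300 / (2 * 0.2886173938) = -9.9381975166
Term 2 = -0.0180 * 28.1900 * 0.9985017235 * 0.3931230080 = -0.1991796028
Term 3 = 0.0080 * 27.3400 * 0.9993338220 * 0.4529461427 = 0.0990023832
Theta = -9.9381975166 + (-0.1991796028) + (0.0990023832) = -10.038375


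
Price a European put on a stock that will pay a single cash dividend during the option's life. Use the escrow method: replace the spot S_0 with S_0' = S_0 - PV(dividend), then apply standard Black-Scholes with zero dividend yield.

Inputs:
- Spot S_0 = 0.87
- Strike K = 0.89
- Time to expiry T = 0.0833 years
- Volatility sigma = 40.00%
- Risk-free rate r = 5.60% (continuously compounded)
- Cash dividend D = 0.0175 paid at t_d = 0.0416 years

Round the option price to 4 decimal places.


PV(D) = D * exp(-r * t_d) = 0.0175 * 0.99767311 = 0.01745928
S_0' = S_0 - PV(D) = 0.8700 - 0.01745928 = 0.85254072
d1 = (ln(S_0'/K) + (r + sigma^2/2)*T) / (sigma*sqrt(T)) = -0.27433974
d2 = d1 - sigma*sqrt(T) = -0.38978670
exp(-rT) = 0.99534606
N(-d1) = 0.60808823; N(-d2) = 0.65165286
P = K * exp(-rT) * N(-d2) - S_0' * N(-d1) = 0.8900 * 0.99534606 * 0.65165286 - 0.85254072 * 0.60808823 = 0.0589

Answer: Price = 0.0589


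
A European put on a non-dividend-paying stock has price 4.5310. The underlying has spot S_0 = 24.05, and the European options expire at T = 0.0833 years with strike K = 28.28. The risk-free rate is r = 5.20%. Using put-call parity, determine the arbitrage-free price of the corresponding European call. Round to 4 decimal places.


Put-call parity: C - P = S_0 * exp(-qT) - K * exp(-rT).
S_0 * exp(-qT) = 24.0500 * 1.00000000 = 24.05000000
K * exp(-rT) = 28.2800 * 0.99567777 = 28.15776727
C = P + S*exp(-qT) - K*exp(-rT)
C = 4.5310 + 24.05000000 - 28.15776727 = 0.4232

Answer: Call price = 0.4232


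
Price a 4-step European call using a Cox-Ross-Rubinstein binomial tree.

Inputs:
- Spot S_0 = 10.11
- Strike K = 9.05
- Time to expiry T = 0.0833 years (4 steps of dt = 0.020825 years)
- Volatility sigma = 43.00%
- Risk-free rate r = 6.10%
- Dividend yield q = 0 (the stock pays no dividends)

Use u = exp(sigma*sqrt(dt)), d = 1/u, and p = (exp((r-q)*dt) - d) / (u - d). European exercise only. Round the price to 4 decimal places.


dt = T/N = 0.020825
u = exp(sigma*sqrt(dt)) = 1.064018; d = 1/u = 0.939833
p = (exp((r-q)*dt) - d) / (u - d) = 0.494728
Discount per step: exp(-r*dt) = 0.998730
Stock lattice S(k, i) with i counting down-moves:
  k=0: S(0,0) = 10.1100
  k=1: S(1,0) = 10.7572; S(1,1) = 9.5017
  k=2: S(2,0) = 11.4459; S(2,1) = 10.1100; S(2,2) = 8.9300
  k=3: S(3,0) = 12.1786; S(3,1) = 10.7572; S(3,2) = 9.5017; S(3,3) = 8.3927
  k=4: S(4,0) = 12.9583; S(4,1) = 11.4459; S(4,2) = 10.1100; S(4,3) = 8.9300; S(4,4) = 7.8878
Terminal payoffs V(N, i) = max(S_T - K, 0):
  V(4,0) = 3.908293; V(4,1) = 2.395888; V(4,2) = 1.060000; V(4,3) = 0.000000; V(4,4) = 0.000000
Backward induction: V(k, i) = exp(-r*dt) * [p * V(k+1, i) + (1-p) * V(k+1, i+1)].
  V(3,0) = exp(-r*dt) * [p*3.908293 + (1-p)*2.395888] = 3.140125
  V(3,1) = exp(-r*dt) * [p*2.395888 + (1-p)*1.060000] = 1.718716
  V(3,2) = exp(-r*dt) * [p*1.060000 + (1-p)*0.000000] = 0.523745
  V(3,3) = exp(-r*dt) * [p*0.000000 + (1-p)*0.000000] = 0.000000
  V(2,0) = exp(-r*dt) * [p*3.140125 + (1-p)*1.718716] = 2.418851
  V(2,1) = exp(-r*dt) * [p*1.718716 + (1-p)*0.523745] = 1.113515
  V(2,2) = exp(-r*dt) * [p*0.523745 + (1-p)*0.000000] = 0.258782
  V(1,0) = exp(-r*dt) * [p*2.418851 + (1-p)*1.113515] = 1.757067
  V(1,1) = exp(-r*dt) * [p*1.113515 + (1-p)*0.258782] = 0.680777
  V(0,0) = exp(-r*dt) * [p*1.757067 + (1-p)*0.680777] = 1.211707

Answer: Price = V(0,0) = 1.2117


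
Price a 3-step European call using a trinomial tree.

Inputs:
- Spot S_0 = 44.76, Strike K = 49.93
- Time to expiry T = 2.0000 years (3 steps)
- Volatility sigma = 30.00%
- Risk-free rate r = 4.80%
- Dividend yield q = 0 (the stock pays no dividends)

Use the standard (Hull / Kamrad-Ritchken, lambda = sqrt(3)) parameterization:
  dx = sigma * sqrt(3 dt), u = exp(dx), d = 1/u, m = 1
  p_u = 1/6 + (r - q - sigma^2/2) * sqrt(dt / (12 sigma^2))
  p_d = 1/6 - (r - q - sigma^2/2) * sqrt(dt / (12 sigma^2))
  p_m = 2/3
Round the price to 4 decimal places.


Answer: Price = V(0,0) = 7.3391

Derivation:
dt = T/N = 0.666667; dx = sigma*sqrt(3*dt) = 0.424264
u = exp(dx) = 1.528465; d = 1/u = 0.654251
p_u = 0.169024, p_m = 0.666667, p_d = 0.164310
Discount per step: exp(-r*dt) = 0.968507
Stock lattice S(k, j) with j the centered position index:
  k=0: S(0,+0) = 44.7600
  k=1: S(1,-1) = 29.2843; S(1,+0) = 44.7600; S(1,+1) = 68.4141
  k=2: S(2,-2) = 19.1593; S(2,-1) = 29.2843; S(2,+0) = 44.7600; S(2,+1) = 68.4141; S(2,+2) = 104.5686
  k=3: S(3,-3) = 12.5350; S(3,-2) = 19.1593; S(3,-1) = 29.2843; S(3,+0) = 44.7600; S(3,+1) = 68.4141; S(3,+2) = 104.5686; S(3,+3) = 159.8294
Terminal payoffs V(N, j) = max(S_T - K, 0):
  V(3,-3) = 0.000000; V(3,-2) = 0.000000; V(3,-1) = 0.000000; V(3,+0) = 0.000000; V(3,+1) = 18.484101; V(3,+2) = 54.638569; V(3,+3) = 109.899415
Backward induction: V(k, j) = exp(-r*dt) * [p_u * V(k+1, j+1) + p_m * V(k+1, j) + p_d * V(k+1, j-1)]
  V(2,-2) = exp(-r*dt) * [p_u*0.000000 + p_m*0.000000 + p_d*0.000000] = 0.000000
  V(2,-1) = exp(-r*dt) * [p_u*0.000000 + p_m*0.000000 + p_d*0.000000] = 0.000000
  V(2,+0) = exp(-r*dt) * [p_u*18.484101 + p_m*0.000000 + p_d*0.000000] = 3.025858
  V(2,+1) = exp(-r*dt) * [p_u*54.638569 + p_m*18.484101 + p_d*0.000000] = 20.879013
  V(2,+2) = exp(-r*dt) * [p_u*109.899415 + p_m*54.638569 + p_d*18.484101] = 56.210605
  V(1,-1) = exp(-r*dt) * [p_u*3.025858 + p_m*0.000000 + p_d*0.000000] = 0.495335
  V(1,+0) = exp(-r*dt) * [p_u*20.879013 + p_m*3.025858 + p_d*0.000000] = 5.371615
  V(1,+1) = exp(-r*dt) * [p_u*56.210605 + p_m*20.879013 + p_d*3.025858] = 23.164201
  V(0,+0) = exp(-r*dt) * [p_u*23.164201 + p_m*5.371615 + p_d*0.495335] = 7.339114


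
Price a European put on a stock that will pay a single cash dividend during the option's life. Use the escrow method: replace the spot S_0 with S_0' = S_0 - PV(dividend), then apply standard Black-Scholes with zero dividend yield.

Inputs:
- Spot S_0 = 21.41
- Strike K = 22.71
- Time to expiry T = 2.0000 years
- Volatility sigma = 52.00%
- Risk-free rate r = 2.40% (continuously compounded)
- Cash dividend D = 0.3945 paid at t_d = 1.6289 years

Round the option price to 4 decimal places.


Answer: Price = 6.4339

Derivation:
PV(D) = D * exp(-r * t_d) = 0.3945 * 0.96166069 = 0.37937514
S_0' = S_0 - PV(D) = 21.4100 - 0.37937514 = 21.03062486
d1 = (ln(S_0'/K) + (r + sigma^2/2)*T) / (sigma*sqrt(T)) = 0.32849780
d2 = d1 - sigma*sqrt(T) = -0.40689325
exp(-rT) = 0.95313379
N(-d1) = 0.37126765; N(-d2) = 0.65795680
P = K * exp(-rT) * N(-d2) - S_0' * N(-d1) = 22.7100 * 0.95313379 * 0.65795680 - 21.03062486 * 0.37126765 = 6.4339


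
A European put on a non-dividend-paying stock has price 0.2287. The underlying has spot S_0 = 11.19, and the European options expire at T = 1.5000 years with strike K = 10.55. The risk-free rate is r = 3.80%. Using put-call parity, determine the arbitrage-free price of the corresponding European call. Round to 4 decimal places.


Put-call parity: C - P = S_0 * exp(-qT) - K * exp(-rT).
S_0 * exp(-qT) = 11.1900 * 1.00000000 = 11.19000000
K * exp(-rT) = 10.5500 * 0.94459407 = 9.96546743
C = P + S*exp(-qT) - K*exp(-rT)
C = 0.2287 + 11.19000000 - 9.96546743 = 1.4532

Answer: Call price = 1.4532


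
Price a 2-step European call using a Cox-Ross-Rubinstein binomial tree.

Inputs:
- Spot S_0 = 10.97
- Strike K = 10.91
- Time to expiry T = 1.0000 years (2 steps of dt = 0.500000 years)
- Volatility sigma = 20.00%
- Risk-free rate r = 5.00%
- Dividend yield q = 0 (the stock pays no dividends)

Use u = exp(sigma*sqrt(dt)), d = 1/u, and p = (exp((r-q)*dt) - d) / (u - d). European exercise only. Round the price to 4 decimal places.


Answer: Price = V(0,0) = 1.0923

Derivation:
dt = T/N = 0.500000
u = exp(sigma*sqrt(dt)) = 1.151910; d = 1/u = 0.868123
p = (exp((r-q)*dt) - d) / (u - d) = 0.553908
Discount per step: exp(-r*dt) = 0.975310
Stock lattice S(k, i) with i counting down-moves:
  k=0: S(0,0) = 10.9700
  k=1: S(1,0) = 12.6365; S(1,1) = 9.5233
  k=2: S(2,0) = 14.5561; S(2,1) = 10.9700; S(2,2) = 8.2674
Terminal payoffs V(N, i) = max(S_T - K, 0):
  V(2,0) = 3.646054; V(2,1) = 0.060000; V(2,2) = 0.000000
Backward induction: V(k, i) = exp(-r*dt) * [p * V(k+1, i) + (1-p) * V(k+1, i+1)].
  V(1,0) = exp(-r*dt) * [p*3.646054 + (1-p)*0.060000] = 1.995821
  V(1,1) = exp(-r*dt) * [p*0.060000 + (1-p)*0.000000] = 0.032414
  V(0,0) = exp(-r*dt) * [p*1.995821 + (1-p)*0.032414] = 1.092309


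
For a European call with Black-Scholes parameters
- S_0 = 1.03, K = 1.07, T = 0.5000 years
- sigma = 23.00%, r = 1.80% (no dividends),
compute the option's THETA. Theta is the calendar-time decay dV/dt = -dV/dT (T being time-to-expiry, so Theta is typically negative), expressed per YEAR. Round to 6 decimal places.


d1 = -0.0976105341; d2 = -0.2602450938
phi(d1) = 0.3970462758; exp(-qT) = 1.0000000000; exp(-rT) = 0.9910403788
Theta = -S*exp(-qT)*phi(d1)*sigma/(2*sqrt(T)) - r*K*exp(-rT)*N(d2) + q*S*exp(-qT)*N(d1)
N(d1) = 0.4611207797; N(d2) = 0.3973373612; sqrt(T) = 0.7071067812
Term 1 = -1.0300 * 1.0000000000 * 0.3970462758 * 0.2300 / (2 * 0.7071067812) = -0.0665106496
Term 2 = -0.0180 * 1.0700 * 0.9910403788 * 0.3973373612 = -0.0075841521
Term 3 = 0 (no dividend yield, q = 0)
Theta = -0.0665106496 + (-0.0075841521) + (0.0000000000) = -0.074095

Answer: Theta = -0.074095


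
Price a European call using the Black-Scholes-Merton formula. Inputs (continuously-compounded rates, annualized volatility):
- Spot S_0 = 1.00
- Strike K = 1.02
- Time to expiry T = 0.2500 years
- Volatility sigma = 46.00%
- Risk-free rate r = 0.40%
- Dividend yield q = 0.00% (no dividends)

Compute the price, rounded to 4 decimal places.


Answer: Price = 0.0832

Derivation:
d1 = (ln(S/K) + (r - q + 0.5*sigma^2) * T) / (sigma * sqrt(T)) = 0.03324945
d2 = d1 - sigma * sqrt(T) = -0.19675055
exp(-rT) = 0.99900050; exp(-qT) = 1.00000000
C = S_0 * exp(-qT) * N(d1) - K * exp(-rT) * N(d2)
N(d1) = 0.51326217; N(d2) = 0.42201137
C = 1.0000 * 1.00000000 * 0.51326217 - 1.0200 * 0.99900050 * 0.42201137 = 0.0832


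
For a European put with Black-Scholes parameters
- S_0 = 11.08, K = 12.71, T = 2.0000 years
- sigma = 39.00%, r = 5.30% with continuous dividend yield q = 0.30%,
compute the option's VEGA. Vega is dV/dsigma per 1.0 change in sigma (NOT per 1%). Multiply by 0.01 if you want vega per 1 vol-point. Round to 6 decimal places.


Answer: Vega = 6.080550

Derivation:
d1 = 0.2082385886; d2 = -0.3433047007
phi(d1) = 0.3903856477; exp(-qT) = 0.9940179641; exp(-rT) = 0.8994246481
Vega = S * exp(-qT) * phi(d1) * sqrt(T) = 11.0800 * 0.9940179641 * 0.3903856477 * 1.4142135624 = 6.080550


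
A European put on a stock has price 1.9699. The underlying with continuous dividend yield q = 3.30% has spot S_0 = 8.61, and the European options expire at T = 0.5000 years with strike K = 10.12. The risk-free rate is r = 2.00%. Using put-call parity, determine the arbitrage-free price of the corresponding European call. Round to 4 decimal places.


Put-call parity: C - P = S_0 * exp(-qT) - K * exp(-rT).
S_0 * exp(-qT) = 8.6100 * 0.98363538 = 8.46910062
K * exp(-rT) = 10.1200 * 0.99004983 = 10.01930432
C = P + S*exp(-qT) - K*exp(-rT)
C = 1.9699 + 8.46910062 - 10.01930432 = 0.4197

Answer: Call price = 0.4197


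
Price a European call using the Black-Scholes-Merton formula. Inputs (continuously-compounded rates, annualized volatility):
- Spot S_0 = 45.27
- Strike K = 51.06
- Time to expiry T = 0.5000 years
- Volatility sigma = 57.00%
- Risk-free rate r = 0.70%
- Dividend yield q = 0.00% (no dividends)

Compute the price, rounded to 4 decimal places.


Answer: Price = 5.1882

Derivation:
d1 = (ln(S/K) + (r - q + 0.5*sigma^2) * T) / (sigma * sqrt(T)) = -0.08840534
d2 = d1 - sigma * sqrt(T) = -0.49145621
exp(-rT) = 0.99650612; exp(-qT) = 1.00000000
C = S_0 * exp(-qT) * N(d1) - K * exp(-rT) * N(d2)
N(d1) = 0.46477726; N(d2) = 0.31155191
C = 45.2700 * 1.00000000 * 0.46477726 - 51.0600 * 0.99650612 * 0.31155191 = 5.1882


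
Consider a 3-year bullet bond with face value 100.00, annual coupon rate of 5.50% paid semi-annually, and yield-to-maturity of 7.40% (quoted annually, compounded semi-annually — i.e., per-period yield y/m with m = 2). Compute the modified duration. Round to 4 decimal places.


Answer: Modified duration = 2.7004

Derivation:
Coupon per period c = face * coupon_rate / m = 2.750000
Periods per year m = 2; per-period yield y/m = 0.037000
Number of cashflows N = 6
Cashflows (t years, CF_t, discount factor 1/(1+y/m)^(m*t), PV):
  t = 0.5000: CF_t = 2.750000, DF = 0.964320, PV = 2.651880
  t = 1.0000: CF_t = 2.750000, DF = 0.929913, PV = 2.557262
  t = 1.5000: CF_t = 2.750000, DF = 0.896734, PV = 2.466019
  t = 2.0000: CF_t = 2.750000, DF = 0.864739, PV = 2.378032
  t = 2.5000: CF_t = 2.750000, DF = 0.833885, PV = 2.293184
  t = 3.0000: CF_t = 102.750000, DF = 0.804132, PV = 82.624585
Price P = sum_t PV_t = 94.970962
First compute Macaulay numerator sum_t t * PV_t:
  t * PV_t at t = 0.5000: 1.325940
  t * PV_t at t = 1.0000: 2.557262
  t * PV_t at t = 1.5000: 3.699029
  t * PV_t at t = 2.0000: 4.756064
  t * PV_t at t = 2.5000: 5.732960
  t * PV_t at t = 3.0000: 247.873756
Macaulay duration D = 265.945010 / 94.970962 = 2.800277
Modified duration = D / (1 + y/m) = 2.800277 / (1 + 0.037000) = 2.700364


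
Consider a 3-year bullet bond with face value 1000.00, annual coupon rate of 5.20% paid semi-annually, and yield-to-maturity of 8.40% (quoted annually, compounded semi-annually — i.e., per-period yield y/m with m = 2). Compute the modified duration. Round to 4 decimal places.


Coupon per period c = face * coupon_rate / m = 26.000000
Periods per year m = 2; per-period yield y/m = 0.042000
Number of cashflows N = 6
Cashflows (t years, CF_t, discount factor 1/(1+y/m)^(m*t), PV):
  t = 0.5000: CF_t = 26.000000, DF = 0.959693, PV = 24.952015
  t = 1.0000: CF_t = 26.000000, DF = 0.921010, PV = 23.946272
  t = 1.5000: CF_t = 26.000000, DF = 0.883887, PV = 22.981067
  t = 2.0000: CF_t = 26.000000, DF = 0.848260, PV = 22.054767
  t = 2.5000: CF_t = 26.000000, DF = 0.814069, PV = 21.165803
  t = 3.0000: CF_t = 1026.000000, DF = 0.781257, PV = 801.569248
Price P = sum_t PV_t = 916.669172
First compute Macaulay numerator sum_t t * PV_t:
  t * PV_t at t = 0.5000: 12.476008
  t * PV_t at t = 1.0000: 23.946272
  t * PV_t at t = 1.5000: 34.471601
  t * PV_t at t = 2.0000: 44.109534
  t * PV_t at t = 2.5000: 52.914508
  t * PV_t at t = 3.0000: 2404.707743
Macaulay duration D = 2572.625665 / 916.669172 = 2.806493
Modified duration = D / (1 + y/m) = 2.806493 / (1 + 0.042000) = 2.693371

Answer: Modified duration = 2.6934


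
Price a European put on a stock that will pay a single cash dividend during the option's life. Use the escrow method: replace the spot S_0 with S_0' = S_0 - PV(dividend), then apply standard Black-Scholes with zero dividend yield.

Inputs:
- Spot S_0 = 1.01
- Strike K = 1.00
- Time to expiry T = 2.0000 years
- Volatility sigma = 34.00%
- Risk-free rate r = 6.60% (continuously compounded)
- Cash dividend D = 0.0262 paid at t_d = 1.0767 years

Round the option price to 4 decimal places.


Answer: Price = 0.1274

Derivation:
PV(D) = D * exp(-r * t_d) = 0.0262 * 0.93140396 = 0.02440278
S_0' = S_0 - PV(D) = 1.0100 - 0.02440278 = 0.98559722
d1 = (ln(S_0'/K) + (r + sigma^2/2)*T) / (sigma*sqrt(T)) = 0.48476847
d2 = d1 - sigma*sqrt(T) = 0.00393586
exp(-rT) = 0.87634100
N(-d1) = 0.31392030; N(-d2) = 0.49842982
P = K * exp(-rT) * N(-d2) - S_0' * N(-d1) = 1.0000 * 0.87634100 * 0.49842982 - 0.98559722 * 0.31392030 = 0.1274


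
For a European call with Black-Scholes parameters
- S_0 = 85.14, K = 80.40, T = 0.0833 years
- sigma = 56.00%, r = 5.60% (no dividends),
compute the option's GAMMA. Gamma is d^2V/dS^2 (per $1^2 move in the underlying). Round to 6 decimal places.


d1 = 0.4640908309; d2 = 0.3024650904
phi(d1) = 0.3582125754; exp(-qT) = 1.0000000000; exp(-rT) = 0.9953460633
Gamma = exp(-qT) * phi(d1) / (S * sigma * sqrt(T)) = 1.0000000000 * 0.3582125754 / (85.1400 * 0.5600 * 0.2886173938) = 0.026031

Answer: Gamma = 0.026031


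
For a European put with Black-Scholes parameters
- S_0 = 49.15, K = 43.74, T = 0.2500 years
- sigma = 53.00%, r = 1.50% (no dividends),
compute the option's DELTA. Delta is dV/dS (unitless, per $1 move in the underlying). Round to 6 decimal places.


d1 = 0.5867031371; d2 = 0.3217031371
phi(d1) = 0.3358640484; exp(-qT) = 1.0000000000; exp(-rT) = 0.9962570225
N(-d1) = 0.2787015502
Delta = -exp(-qT) * N(-d1) = -1.0000000000 * 0.2787015502 = -0.278702

Answer: Delta = -0.278702


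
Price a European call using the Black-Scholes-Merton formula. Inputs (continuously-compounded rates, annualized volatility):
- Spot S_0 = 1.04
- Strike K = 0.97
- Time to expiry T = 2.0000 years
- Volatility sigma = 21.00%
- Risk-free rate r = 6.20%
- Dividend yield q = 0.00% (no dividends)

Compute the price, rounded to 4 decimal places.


Answer: Price = 0.2263

Derivation:
d1 = (ln(S/K) + (r - q + 0.5*sigma^2) * T) / (sigma * sqrt(T)) = 0.80064664
d2 = d1 - sigma * sqrt(T) = 0.50366179
exp(-rT) = 0.88337984; exp(-qT) = 1.00000000
C = S_0 * exp(-qT) * N(d1) - K * exp(-rT) * N(d2)
N(d1) = 0.78833188; N(d2) = 0.69275047
C = 1.0400 * 1.00000000 * 0.78833188 - 0.9700 * 0.88337984 * 0.69275047 = 0.2263


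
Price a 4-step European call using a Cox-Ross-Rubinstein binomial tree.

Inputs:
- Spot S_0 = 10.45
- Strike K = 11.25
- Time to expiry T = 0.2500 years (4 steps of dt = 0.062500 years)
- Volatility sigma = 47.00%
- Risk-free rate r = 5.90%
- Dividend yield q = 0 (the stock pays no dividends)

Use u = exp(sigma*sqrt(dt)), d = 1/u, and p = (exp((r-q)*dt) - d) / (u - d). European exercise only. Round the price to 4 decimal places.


dt = T/N = 0.062500
u = exp(sigma*sqrt(dt)) = 1.124682; d = 1/u = 0.889141
p = (exp((r-q)*dt) - d) / (u - d) = 0.486343
Discount per step: exp(-r*dt) = 0.996319
Stock lattice S(k, i) with i counting down-moves:
  k=0: S(0,0) = 10.4500
  k=1: S(1,0) = 11.7529; S(1,1) = 9.2915
  k=2: S(2,0) = 13.2183; S(2,1) = 10.4500; S(2,2) = 8.2615
  k=3: S(3,0) = 14.8664; S(3,1) = 11.7529; S(3,2) = 9.2915; S(3,3) = 7.3456
  k=4: S(4,0) = 16.7199; S(4,1) = 13.2183; S(4,2) = 10.4500; S(4,3) = 8.2615; S(4,4) = 6.5313
Terminal payoffs V(N, i) = max(S_T - K, 0):
  V(4,0) = 5.469939; V(4,1) = 1.968297; V(4,2) = 0.000000; V(4,3) = 0.000000; V(4,4) = 0.000000
Backward induction: V(k, i) = exp(-r*dt) * [p * V(k+1, i) + (1-p) * V(k+1, i+1)].
  V(3,0) = exp(-r*dt) * [p*5.469939 + (1-p)*1.968297] = 3.657783
  V(3,1) = exp(-r*dt) * [p*1.968297 + (1-p)*0.000000] = 0.953744
  V(3,2) = exp(-r*dt) * [p*0.000000 + (1-p)*0.000000] = 0.000000
  V(3,3) = exp(-r*dt) * [p*0.000000 + (1-p)*0.000000] = 0.000000
  V(2,0) = exp(-r*dt) * [p*3.657783 + (1-p)*0.953744] = 2.260484
  V(2,1) = exp(-r*dt) * [p*0.953744 + (1-p)*0.000000] = 0.462140
  V(2,2) = exp(-r*dt) * [p*0.000000 + (1-p)*0.000000] = 0.000000
  V(1,0) = exp(-r*dt) * [p*2.260484 + (1-p)*0.462140] = 1.331832
  V(1,1) = exp(-r*dt) * [p*0.462140 + (1-p)*0.000000] = 0.223931
  V(0,0) = exp(-r*dt) * [p*1.331832 + (1-p)*0.223931] = 0.759943

Answer: Price = V(0,0) = 0.7599


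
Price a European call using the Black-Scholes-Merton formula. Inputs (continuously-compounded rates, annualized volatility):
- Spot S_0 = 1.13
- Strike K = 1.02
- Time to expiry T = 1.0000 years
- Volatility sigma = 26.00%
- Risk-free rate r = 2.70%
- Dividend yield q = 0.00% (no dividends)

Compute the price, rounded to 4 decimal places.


d1 = (ln(S/K) + (r - q + 0.5*sigma^2) * T) / (sigma * sqrt(T)) = 0.62775002
d2 = d1 - sigma * sqrt(T) = 0.36775002
exp(-rT) = 0.97336124; exp(-qT) = 1.00000000
C = S_0 * exp(-qT) * N(d1) - K * exp(-rT) * N(d2)
N(d1) = 0.73491614; N(d2) = 0.64347018
C = 1.1300 * 1.00000000 * 0.73491614 - 1.0200 * 0.97336124 * 0.64347018 = 0.1916

Answer: Price = 0.1916


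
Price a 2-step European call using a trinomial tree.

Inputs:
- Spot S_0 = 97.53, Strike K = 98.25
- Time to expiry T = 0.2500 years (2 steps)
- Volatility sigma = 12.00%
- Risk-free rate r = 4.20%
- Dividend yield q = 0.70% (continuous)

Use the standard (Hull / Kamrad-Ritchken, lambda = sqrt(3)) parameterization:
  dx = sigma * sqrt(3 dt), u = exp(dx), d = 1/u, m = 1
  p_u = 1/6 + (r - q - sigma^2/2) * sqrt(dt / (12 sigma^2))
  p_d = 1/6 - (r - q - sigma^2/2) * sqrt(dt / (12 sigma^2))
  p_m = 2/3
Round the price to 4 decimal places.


dt = T/N = 0.125000; dx = sigma*sqrt(3*dt) = 0.073485
u = exp(dx) = 1.076252; d = 1/u = 0.929150
p_u = 0.190311, p_m = 0.666667, p_d = 0.143022
Discount per step: exp(-r*dt) = 0.994764
Stock lattice S(k, j) with j the centered position index:
  k=0: S(0,+0) = 97.5300
  k=1: S(1,-1) = 90.6200; S(1,+0) = 97.5300; S(1,+1) = 104.9669
  k=2: S(2,-2) = 84.1996; S(2,-1) = 90.6200; S(2,+0) = 97.5300; S(2,+1) = 104.9669; S(2,+2) = 112.9708
Terminal payoffs V(N, j) = max(S_T - K, 0):
  V(2,-2) = 0.000000; V(2,-1) = 0.000000; V(2,+0) = 0.000000; V(2,+1) = 6.716864; V(2,+2) = 14.720803
Backward induction: V(k, j) = exp(-r*dt) * [p_u * V(k+1, j+1) + p_m * V(k+1, j) + p_d * V(k+1, j-1)]
  V(1,-1) = exp(-r*dt) * [p_u*0.000000 + p_m*0.000000 + p_d*0.000000] = 0.000000
  V(1,+0) = exp(-r*dt) * [p_u*6.716864 + p_m*0.000000 + p_d*0.000000] = 1.271600
  V(1,+1) = exp(-r*dt) * [p_u*14.720803 + p_m*6.716864 + p_d*0.000000] = 7.241324
  V(0,+0) = exp(-r*dt) * [p_u*7.241324 + p_m*1.271600 + p_d*0.000000] = 2.214182

Answer: Price = V(0,0) = 2.2142


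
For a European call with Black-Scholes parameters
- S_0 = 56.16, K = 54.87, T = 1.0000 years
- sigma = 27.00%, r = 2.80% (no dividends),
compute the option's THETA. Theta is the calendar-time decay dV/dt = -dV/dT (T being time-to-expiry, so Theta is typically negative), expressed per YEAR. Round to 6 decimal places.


d1 = 0.3247704024; d2 = 0.0547704024
phi(d1) = 0.3784480604; exp(-qT) = 1.0000000000; exp(-rT) = 0.9723883668
Theta = -S*exp(-qT)*phi(d1)*sigma/(2*sqrt(T)) - r*K*exp(-rT)*N(d2) + q*S*exp(-qT)*N(d1)
N(d1) = 0.6273225766; N(d2) = 0.5218393098; sqrt(T) = 1.0000000000
Term 1 = -56.1600 * 1.0000000000 * 0.3784480604 * 0.2700 / (2 * 1.0000000000) = -2.8692418147
Term 2 = -0.0280 * 54.8700 * 0.9723883668 * 0.5218393098 = -0.7795958833
Term 3 = 0 (no dividend yield, q = 0)
Theta = -2.8692418147 + (-0.7795958833) + (0.0000000000) = -3.648838

Answer: Theta = -3.648838


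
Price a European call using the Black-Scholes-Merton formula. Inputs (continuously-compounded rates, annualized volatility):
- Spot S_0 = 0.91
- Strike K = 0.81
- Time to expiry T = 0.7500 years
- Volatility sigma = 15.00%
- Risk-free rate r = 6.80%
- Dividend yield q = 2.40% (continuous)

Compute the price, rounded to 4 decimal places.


d1 = (ln(S/K) + (r - q + 0.5*sigma^2) * T) / (sigma * sqrt(T)) = 1.21511333
d2 = d1 - sigma * sqrt(T) = 1.08520952
exp(-rT) = 0.95027867; exp(-qT) = 0.98216103
C = S_0 * exp(-qT) * N(d1) - K * exp(-rT) * N(d2)
N(d1) = 0.88783856; N(d2) = 0.86108557
C = 0.9100 * 0.98216103 * 0.88783856 - 0.8100 * 0.95027867 * 0.86108557 = 0.1307

Answer: Price = 0.1307


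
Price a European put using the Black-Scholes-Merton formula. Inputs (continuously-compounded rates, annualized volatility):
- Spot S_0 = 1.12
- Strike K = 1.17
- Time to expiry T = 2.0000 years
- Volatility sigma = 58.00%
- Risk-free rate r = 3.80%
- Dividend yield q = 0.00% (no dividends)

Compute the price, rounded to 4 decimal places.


d1 = (ln(S/K) + (r - q + 0.5*sigma^2) * T) / (sigma * sqrt(T)) = 0.44953087
d2 = d1 - sigma * sqrt(T) = -0.37071300
exp(-rT) = 0.92681621; exp(-qT) = 1.00000000
P = K * exp(-rT) * N(-d2) - S_0 * exp(-qT) * N(-d1)
N(-d1) = 0.32652437; N(-d2) = 0.64457435
P = 1.1700 * 0.92681621 * 0.64457435 - 1.1200 * 1.00000000 * 0.32652437 = 0.3333

Answer: Price = 0.3333


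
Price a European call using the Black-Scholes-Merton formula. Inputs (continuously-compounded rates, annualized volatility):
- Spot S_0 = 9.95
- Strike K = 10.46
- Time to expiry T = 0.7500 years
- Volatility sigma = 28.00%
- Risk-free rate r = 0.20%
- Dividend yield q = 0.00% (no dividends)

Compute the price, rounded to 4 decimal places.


Answer: Price = 0.7564

Derivation:
d1 = (ln(S/K) + (r - q + 0.5*sigma^2) * T) / (sigma * sqrt(T)) = -0.07870896
d2 = d1 - sigma * sqrt(T) = -0.32119607
exp(-rT) = 0.99850112; exp(-qT) = 1.00000000
C = S_0 * exp(-qT) * N(d1) - K * exp(-rT) * N(d2)
N(d1) = 0.46863206; N(d2) = 0.37403091
C = 9.9500 * 1.00000000 * 0.46863206 - 10.4600 * 0.99850112 * 0.37403091 = 0.7564


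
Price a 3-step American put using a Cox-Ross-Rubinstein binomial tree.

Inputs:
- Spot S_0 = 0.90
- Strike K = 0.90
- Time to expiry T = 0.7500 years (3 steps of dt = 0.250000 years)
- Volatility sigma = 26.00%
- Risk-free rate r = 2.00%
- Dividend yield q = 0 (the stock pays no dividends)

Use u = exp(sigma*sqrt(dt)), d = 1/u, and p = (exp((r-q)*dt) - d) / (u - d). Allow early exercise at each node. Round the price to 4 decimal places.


Answer: Price = V(0,0) = 0.0815

Derivation:
dt = T/N = 0.250000
u = exp(sigma*sqrt(dt)) = 1.138828; d = 1/u = 0.878095
p = (exp((r-q)*dt) - d) / (u - d) = 0.486770
Discount per step: exp(-r*dt) = 0.995012
Stock lattice S(k, i) with i counting down-moves:
  k=0: S(0,0) = 0.9000
  k=1: S(1,0) = 1.0249; S(1,1) = 0.7903
  k=2: S(2,0) = 1.1672; S(2,1) = 0.9000; S(2,2) = 0.6939
  k=3: S(3,0) = 1.3293; S(3,1) = 1.0249; S(3,2) = 0.7903; S(3,3) = 0.6094
Terminal payoffs V(N, i) = max(K - S_T, 0):
  V(3,0) = 0.000000; V(3,1) = 0.000000; V(3,2) = 0.109714; V(3,3) = 0.290649
Backward induction: V(k, i) = exp(-r*dt) * [p * V(k+1, i) + (1-p) * V(k+1, i+1)]; then take max(V_cont, immediate exercise) for American.
  V(2,0) = exp(-r*dt) * [p*0.000000 + (1-p)*0.000000] = 0.000000; exercise = 0.000000; V(2,0) = max -> 0.000000
  V(2,1) = exp(-r*dt) * [p*0.000000 + (1-p)*0.109714] = 0.056028; exercise = 0.000000; V(2,1) = max -> 0.056028
  V(2,2) = exp(-r*dt) * [p*0.109714 + (1-p)*0.290649] = 0.201565; exercise = 0.206054; V(2,2) = max -> 0.206054
  V(1,0) = exp(-r*dt) * [p*0.000000 + (1-p)*0.056028] = 0.028612; exercise = 0.000000; V(1,0) = max -> 0.028612
  V(1,1) = exp(-r*dt) * [p*0.056028 + (1-p)*0.206054] = 0.132362; exercise = 0.109714; V(1,1) = max -> 0.132362
  V(0,0) = exp(-r*dt) * [p*0.028612 + (1-p)*0.132362] = 0.081451; exercise = 0.000000; V(0,0) = max -> 0.081451


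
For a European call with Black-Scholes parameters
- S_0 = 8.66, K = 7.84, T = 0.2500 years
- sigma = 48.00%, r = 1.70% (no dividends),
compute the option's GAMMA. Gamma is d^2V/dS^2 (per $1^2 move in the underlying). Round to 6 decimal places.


Answer: Gamma = 0.164805

Derivation:
d1 = 0.5521912009; d2 = 0.3121912009
phi(d1) = 0.3425299793; exp(-qT) = 1.0000000000; exp(-rT) = 0.9957590185
Gamma = exp(-qT) * phi(d1) / (S * sigma * sqrt(T)) = 1.0000000000 * 0.3425299793 / (8.6600 * 0.4800 * 0.5000000000) = 0.164805


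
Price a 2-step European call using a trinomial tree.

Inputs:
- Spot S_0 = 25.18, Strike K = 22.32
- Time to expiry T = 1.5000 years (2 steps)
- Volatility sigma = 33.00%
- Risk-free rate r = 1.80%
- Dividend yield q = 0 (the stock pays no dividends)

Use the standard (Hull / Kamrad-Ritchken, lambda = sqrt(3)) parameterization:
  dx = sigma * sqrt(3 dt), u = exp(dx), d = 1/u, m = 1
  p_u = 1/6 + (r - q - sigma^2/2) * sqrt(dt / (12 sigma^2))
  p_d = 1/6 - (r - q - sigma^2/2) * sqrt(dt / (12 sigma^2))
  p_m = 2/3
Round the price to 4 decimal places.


dt = T/N = 0.750000; dx = sigma*sqrt(3*dt) = 0.495000
u = exp(dx) = 1.640498; d = 1/u = 0.609571
p_u = 0.139053, p_m = 0.666667, p_d = 0.194280
Discount per step: exp(-r*dt) = 0.986591
Stock lattice S(k, j) with j the centered position index:
  k=0: S(0,+0) = 25.1800
  k=1: S(1,-1) = 15.3490; S(1,+0) = 25.1800; S(1,+1) = 41.3077
  k=2: S(2,-2) = 9.3563; S(2,-1) = 15.3490; S(2,+0) = 25.1800; S(2,+1) = 41.3077; S(2,+2) = 67.7653
Terminal payoffs V(N, j) = max(S_T - K, 0):
  V(2,-2) = 0.000000; V(2,-1) = 0.000000; V(2,+0) = 2.860000; V(2,+1) = 18.987746; V(2,+2) = 45.445284
Backward induction: V(k, j) = exp(-r*dt) * [p_u * V(k+1, j+1) + p_m * V(k+1, j) + p_d * V(k+1, j-1)]
  V(1,-1) = exp(-r*dt) * [p_u*2.860000 + p_m*0.000000 + p_d*0.000000] = 0.392359
  V(1,+0) = exp(-r*dt) * [p_u*18.987746 + p_m*2.860000 + p_d*0.000000] = 4.485999
  V(1,+1) = exp(-r*dt) * [p_u*45.445284 + p_m*18.987746 + p_d*2.860000] = 19.271514
  V(0,+0) = exp(-r*dt) * [p_u*19.271514 + p_m*4.485999 + p_d*0.392359] = 5.669597

Answer: Price = V(0,0) = 5.6696


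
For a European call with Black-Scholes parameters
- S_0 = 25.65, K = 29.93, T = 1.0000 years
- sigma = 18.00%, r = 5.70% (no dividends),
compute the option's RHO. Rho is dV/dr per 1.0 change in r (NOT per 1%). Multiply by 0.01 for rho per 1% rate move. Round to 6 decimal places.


Answer: Rho = 7.467499

Derivation:
d1 = -0.4506541680; d2 = -0.6306541680
phi(d1) = 0.3604207706; exp(-qT) = 1.0000000000; exp(-rT) = 0.9445940694
N(d2) = 0.2641333363
Rho = K*T*exp(-rT)*N(d2) = 29.9300 * 1.0000 * 0.9445940694 * 0.2641333363 = 7.467499


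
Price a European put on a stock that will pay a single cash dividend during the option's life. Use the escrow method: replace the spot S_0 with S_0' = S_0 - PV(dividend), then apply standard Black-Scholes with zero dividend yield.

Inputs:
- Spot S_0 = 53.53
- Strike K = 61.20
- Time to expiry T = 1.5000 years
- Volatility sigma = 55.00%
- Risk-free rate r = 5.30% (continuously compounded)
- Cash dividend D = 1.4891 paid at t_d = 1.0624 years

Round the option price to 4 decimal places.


Answer: Price = 16.6268

Derivation:
PV(D) = D * exp(-r * t_d) = 1.4891 * 0.94524871 = 1.40756986
S_0' = S_0 - PV(D) = 53.5300 - 1.40756986 = 52.12243014
d1 = (ln(S_0'/K) + (r + sigma^2/2)*T) / (sigma*sqrt(T)) = 0.21648024
d2 = d1 - sigma*sqrt(T) = -0.45712944
exp(-rT) = 0.92357802
N(-d1) = 0.41430671; N(-d2) = 0.67621099
P = K * exp(-rT) * N(-d2) - S_0' * N(-d1) = 61.2000 * 0.92357802 * 0.67621099 - 52.12243014 * 0.41430671 = 16.6268


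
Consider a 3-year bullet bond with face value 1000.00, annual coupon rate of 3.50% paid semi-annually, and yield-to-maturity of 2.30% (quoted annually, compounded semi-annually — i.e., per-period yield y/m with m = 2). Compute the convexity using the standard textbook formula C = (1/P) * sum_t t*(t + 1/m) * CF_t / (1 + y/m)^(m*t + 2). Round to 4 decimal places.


Coupon per period c = face * coupon_rate / m = 17.500000
Periods per year m = 2; per-period yield y/m = 0.011500
Number of cashflows N = 6
Cashflows (t years, CF_t, discount factor 1/(1+y/m)^(m*t), PV):
  t = 0.5000: CF_t = 17.500000, DF = 0.988631, PV = 17.301038
  t = 1.0000: CF_t = 17.500000, DF = 0.977391, PV = 17.104338
  t = 1.5000: CF_t = 17.500000, DF = 0.966279, PV = 16.909875
  t = 2.0000: CF_t = 17.500000, DF = 0.955293, PV = 16.717622
  t = 2.5000: CF_t = 17.500000, DF = 0.944432, PV = 16.527555
  t = 3.0000: CF_t = 1017.500000, DF = 0.933694, PV = 950.033884
Price P = sum_t PV_t = 1034.594312
Convexity numerator sum_t t*(t + 1/m) * CF_t / (1+y/m)^(m*t + 2):
  t = 0.5000: term = 8.454937
  t = 1.0000: term = 25.076433
  t = 1.5000: term = 49.582665
  t = 2.0000: term = 81.698246
  t = 2.5000: term = 121.154096
  t = 3.0000: term = 9749.820499
Convexity = (1/P) * sum = 10035.786876 / 1034.594312 = 9.700215

Answer: Convexity = 9.7002


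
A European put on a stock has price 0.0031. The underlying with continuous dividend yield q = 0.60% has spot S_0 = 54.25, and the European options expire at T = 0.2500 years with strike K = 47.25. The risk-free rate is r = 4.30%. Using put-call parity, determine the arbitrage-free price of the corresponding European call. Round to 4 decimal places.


Put-call parity: C - P = S_0 * exp(-qT) - K * exp(-rT).
S_0 * exp(-qT) = 54.2500 * 0.99850112 = 54.16868600
K * exp(-rT) = 47.2500 * 0.98930757 = 46.74478291
C = P + S*exp(-qT) - K*exp(-rT)
C = 0.0031 + 54.16868600 - 46.74478291 = 7.4270

Answer: Call price = 7.4270


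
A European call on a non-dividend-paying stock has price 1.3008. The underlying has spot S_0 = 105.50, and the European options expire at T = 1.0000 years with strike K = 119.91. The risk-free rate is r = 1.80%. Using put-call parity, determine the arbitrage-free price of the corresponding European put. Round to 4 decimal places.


Answer: Put price = 13.5717

Derivation:
Put-call parity: C - P = S_0 * exp(-qT) - K * exp(-rT).
S_0 * exp(-qT) = 105.5000 * 1.00000000 = 105.50000000
K * exp(-rT) = 119.9100 * 0.98216103 = 117.77092939
P = C - S*exp(-qT) + K*exp(-rT)
P = 1.3008 - 105.50000000 + 117.77092939 = 13.5717


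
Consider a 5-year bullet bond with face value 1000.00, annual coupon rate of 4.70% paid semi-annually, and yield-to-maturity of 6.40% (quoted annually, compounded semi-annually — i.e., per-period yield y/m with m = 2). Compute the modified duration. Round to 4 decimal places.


Answer: Modified duration = 4.3520

Derivation:
Coupon per period c = face * coupon_rate / m = 23.500000
Periods per year m = 2; per-period yield y/m = 0.032000
Number of cashflows N = 10
Cashflows (t years, CF_t, discount factor 1/(1+y/m)^(m*t), PV):
  t = 0.5000: CF_t = 23.500000, DF = 0.968992, PV = 22.771318
  t = 1.0000: CF_t = 23.500000, DF = 0.938946, PV = 22.065230
  t = 1.5000: CF_t = 23.500000, DF = 0.909831, PV = 21.381037
  t = 2.0000: CF_t = 23.500000, DF = 0.881620, PV = 20.718059
  t = 2.5000: CF_t = 23.500000, DF = 0.854283, PV = 20.075639
  t = 3.0000: CF_t = 23.500000, DF = 0.827793, PV = 19.453138
  t = 3.5000: CF_t = 23.500000, DF = 0.802125, PV = 18.849940
  t = 4.0000: CF_t = 23.500000, DF = 0.777253, PV = 18.265446
  t = 4.5000: CF_t = 23.500000, DF = 0.753152, PV = 17.699076
  t = 5.0000: CF_t = 1023.500000, DF = 0.729799, PV = 746.948869
Price P = sum_t PV_t = 928.227754
First compute Macaulay numerator sum_t t * PV_t:
  t * PV_t at t = 0.5000: 11.385659
  t * PV_t at t = 1.0000: 22.065230
  t * PV_t at t = 1.5000: 32.071556
  t * PV_t at t = 2.0000: 41.436119
  t * PV_t at t = 2.5000: 50.189097
  t * PV_t at t = 3.0000: 58.359415
  t * PV_t at t = 3.5000: 65.974791
  t * PV_t at t = 4.0000: 73.061784
  t * PV_t at t = 4.5000: 79.645841
  t * PV_t at t = 5.0000: 3734.744346
Macaulay duration D = 4168.933839 / 928.227754 = 4.491283
Modified duration = D / (1 + y/m) = 4.491283 / (1 + 0.032000) = 4.352019


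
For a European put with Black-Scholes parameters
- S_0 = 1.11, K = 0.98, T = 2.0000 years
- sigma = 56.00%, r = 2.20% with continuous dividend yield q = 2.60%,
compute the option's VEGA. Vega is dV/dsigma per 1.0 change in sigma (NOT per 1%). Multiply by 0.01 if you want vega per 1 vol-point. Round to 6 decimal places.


Answer: Vega = 0.512980

Derivation:
d1 = 0.5431624611; d2 = -0.2487971339
phi(d1) = 0.3442279269; exp(-qT) = 0.9493288668; exp(-rT) = 0.9569539575
Vega = S * exp(-qT) * phi(d1) * sqrt(T) = 1.1100 * 0.9493288668 * 0.3442279269 * 1.4142135624 = 0.512980
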